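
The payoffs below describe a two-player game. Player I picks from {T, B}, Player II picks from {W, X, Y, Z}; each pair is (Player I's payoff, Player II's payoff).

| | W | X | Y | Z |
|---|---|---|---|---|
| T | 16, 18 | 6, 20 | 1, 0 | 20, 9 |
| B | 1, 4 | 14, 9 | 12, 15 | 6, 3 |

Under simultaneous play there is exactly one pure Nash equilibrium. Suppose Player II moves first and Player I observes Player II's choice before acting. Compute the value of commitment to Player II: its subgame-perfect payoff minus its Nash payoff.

Backward induction with Player II moving first.
- W: Player I compares 16, 1 and picks T; Player II would get 18.
- X: Player I compares 6, 14 and picks B; Player II would get 9.
- Y: Player I compares 1, 12 and picks B; Player II would get 15.
- Z: Player I compares 20, 6 and picks T; Player II would get 9.
Maximizing over 18, 9, 15, 9, Player II chooses W. Subgame-perfect outcome: (T, W) with payoffs (16, 18).
For the simultaneous game, intersect best replies.
Player I's best replies: W→T; X→B; Y→B; Z→T.
Player II's best replies: T→X; B→Y.
The unique mutual best reply is (B, Y), giving (12, 15).
Player II's commitment gain: 18 − 15 = 3.

3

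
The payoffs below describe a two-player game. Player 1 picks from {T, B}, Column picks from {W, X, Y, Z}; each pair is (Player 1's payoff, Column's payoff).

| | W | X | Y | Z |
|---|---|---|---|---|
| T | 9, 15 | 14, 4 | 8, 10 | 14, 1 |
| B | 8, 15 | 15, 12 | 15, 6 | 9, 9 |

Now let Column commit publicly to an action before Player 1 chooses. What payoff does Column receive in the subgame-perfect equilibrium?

Solve by backward induction (Column leads).
- W: Player 1 compares 9, 8 and picks T; Column would get 15.
- X: Player 1 compares 14, 15 and picks B; Column would get 12.
- Y: Player 1 compares 8, 15 and picks B; Column would get 6.
- Z: Player 1 compares 14, 9 and picks T; Column would get 1.
Maximizing over 15, 12, 6, 1, Column chooses W. Subgame-perfect outcome: (T, W) with payoffs (9, 15).

15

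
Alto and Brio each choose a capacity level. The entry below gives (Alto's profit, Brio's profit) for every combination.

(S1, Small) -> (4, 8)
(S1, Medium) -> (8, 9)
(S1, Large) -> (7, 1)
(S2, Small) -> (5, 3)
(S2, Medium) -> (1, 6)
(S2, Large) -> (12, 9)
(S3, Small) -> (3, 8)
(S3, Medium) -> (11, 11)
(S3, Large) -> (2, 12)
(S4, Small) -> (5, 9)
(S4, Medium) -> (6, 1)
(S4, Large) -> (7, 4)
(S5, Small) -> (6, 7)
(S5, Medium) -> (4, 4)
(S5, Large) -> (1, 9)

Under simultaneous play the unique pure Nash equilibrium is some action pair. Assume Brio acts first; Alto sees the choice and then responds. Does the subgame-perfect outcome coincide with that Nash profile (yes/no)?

Solve by backward induction (Brio leads).
- Small: Alto compares 4, 5, 3, 5, 6 and picks S5; Brio would get 7.
- Medium: Alto compares 8, 1, 11, 6, 4 and picks S3; Brio would get 11.
- Large: Alto compares 7, 12, 2, 7, 1 and picks S2; Brio would get 9.
Among 7, 11, 9, the best is 11 at Medium. Subgame-perfect outcome: (S3, Medium) with payoffs (11, 11).
For the simultaneous game, intersect best replies.
Alto's best replies: Small→S5; Medium→S3; Large→S2.
Brio's best replies: S1→Medium; S2→Large; S3→Large; S4→Small; S5→Large.
The unique mutual best reply is (S2, Large), giving (12, 9).
Sequential outcome (S3, Medium) differs from the Nash profile (S2, Large).

no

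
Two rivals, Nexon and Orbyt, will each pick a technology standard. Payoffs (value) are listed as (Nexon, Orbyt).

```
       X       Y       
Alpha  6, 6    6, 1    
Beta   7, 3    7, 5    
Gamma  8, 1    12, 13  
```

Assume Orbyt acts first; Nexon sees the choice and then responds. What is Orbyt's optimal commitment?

Backward induction with Orbyt moving first.
- X → Nexon plays Gamma (best of 6, 7, 8); Orbyt gets 1.
- Y → Nexon plays Gamma (best of 6, 7, 12); Orbyt gets 13.
Maximizing over 1, 13, Orbyt chooses Y. Subgame-perfect outcome: (Gamma, Y) with payoffs (12, 13).

Y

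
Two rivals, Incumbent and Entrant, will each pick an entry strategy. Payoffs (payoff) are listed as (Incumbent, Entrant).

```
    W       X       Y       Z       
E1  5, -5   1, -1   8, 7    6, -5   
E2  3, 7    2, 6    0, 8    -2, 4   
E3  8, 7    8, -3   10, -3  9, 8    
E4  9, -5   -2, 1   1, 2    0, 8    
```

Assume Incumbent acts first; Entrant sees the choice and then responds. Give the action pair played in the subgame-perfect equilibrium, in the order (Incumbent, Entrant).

Solve by backward induction (Incumbent leads).
- E1: Entrant compares -5, -1, 7, -5 and picks Y; Incumbent would get 8.
- E2: Entrant compares 7, 6, 8, 4 and picks Y; Incumbent would get 0.
- E3: Entrant compares 7, -3, -3, 8 and picks Z; Incumbent would get 9.
- E4: Entrant compares -5, 1, 2, 8 and picks Z; Incumbent would get 0.
Maximizing over 8, 0, 9, 0, Incumbent chooses E3. Subgame-perfect outcome: (E3, Z) with payoffs (9, 8).

(E3, Z)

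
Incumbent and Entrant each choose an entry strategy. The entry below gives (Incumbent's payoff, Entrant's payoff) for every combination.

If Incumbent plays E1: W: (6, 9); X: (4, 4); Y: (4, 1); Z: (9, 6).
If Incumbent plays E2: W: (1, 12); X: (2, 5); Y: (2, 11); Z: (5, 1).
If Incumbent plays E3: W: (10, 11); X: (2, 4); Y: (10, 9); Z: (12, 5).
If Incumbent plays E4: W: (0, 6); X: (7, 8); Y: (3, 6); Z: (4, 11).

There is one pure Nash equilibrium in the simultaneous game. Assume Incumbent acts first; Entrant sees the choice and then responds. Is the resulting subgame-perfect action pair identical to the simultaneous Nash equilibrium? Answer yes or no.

Entrant best-responds to each possible Incumbent move:
- E1 → Entrant plays W (best of 9, 4, 1, 6); Incumbent gets 6.
- E2 → Entrant plays W (best of 12, 5, 11, 1); Incumbent gets 1.
- E3 → Entrant plays W (best of 11, 4, 9, 5); Incumbent gets 10.
- E4 → Entrant plays Z (best of 6, 8, 6, 11); Incumbent gets 4.
Maximizing over 6, 1, 10, 4, Incumbent chooses E3. Subgame-perfect outcome: (E3, W) with payoffs (10, 11).
For the simultaneous game, intersect best replies.
Incumbent's best replies: W→E3; X→E4; Y→E3; Z→E3.
Entrant's best replies: E1→W; E2→W; E3→W; E4→Z.
The unique mutual best reply is (E3, W), giving (10, 11).
Sequential outcome (E3, W) coincides with the Nash profile (E3, W).

yes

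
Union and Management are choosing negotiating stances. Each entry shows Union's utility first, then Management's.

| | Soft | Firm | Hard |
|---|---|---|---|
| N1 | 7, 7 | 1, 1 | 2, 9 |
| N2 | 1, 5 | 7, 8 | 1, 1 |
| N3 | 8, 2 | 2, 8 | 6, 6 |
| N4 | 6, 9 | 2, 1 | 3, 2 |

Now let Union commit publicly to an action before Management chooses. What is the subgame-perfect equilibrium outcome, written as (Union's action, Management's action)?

(N2, Firm)

Work backward from Management's decision.
- N1: BR = Hard, leader payoff 2.
- N2: BR = Firm, leader payoff 7.
- N3: BR = Firm, leader payoff 2.
- N4: BR = Soft, leader payoff 6.
Union's induced payoffs are 2, 7, 2, 6, so Union commits to N2. Subgame-perfect outcome: (N2, Firm) with payoffs (7, 8).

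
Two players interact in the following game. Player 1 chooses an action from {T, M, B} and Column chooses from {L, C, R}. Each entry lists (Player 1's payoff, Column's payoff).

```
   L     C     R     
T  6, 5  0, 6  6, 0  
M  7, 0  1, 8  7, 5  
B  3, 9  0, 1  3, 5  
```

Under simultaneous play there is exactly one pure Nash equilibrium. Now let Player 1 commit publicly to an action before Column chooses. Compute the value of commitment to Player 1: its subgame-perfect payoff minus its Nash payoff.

2

Backward induction with Player 1 moving first.
- T: Column compares 5, 6, 0 and picks C; Player 1 would get 0.
- M: Column compares 0, 8, 5 and picks C; Player 1 would get 1.
- B: Column compares 9, 1, 5 and picks L; Player 1 would get 3.
Among 0, 1, 3, the best is 3 at B. Subgame-perfect outcome: (B, L) with payoffs (3, 9).
Under simultaneous play:
Player 1's best replies: L→M; C→M; R→M.
Column's best replies: T→C; M→C; B→L.
The unique mutual best reply is (M, C), giving (1, 8).
Player 1's commitment gain: 3 − 1 = 2.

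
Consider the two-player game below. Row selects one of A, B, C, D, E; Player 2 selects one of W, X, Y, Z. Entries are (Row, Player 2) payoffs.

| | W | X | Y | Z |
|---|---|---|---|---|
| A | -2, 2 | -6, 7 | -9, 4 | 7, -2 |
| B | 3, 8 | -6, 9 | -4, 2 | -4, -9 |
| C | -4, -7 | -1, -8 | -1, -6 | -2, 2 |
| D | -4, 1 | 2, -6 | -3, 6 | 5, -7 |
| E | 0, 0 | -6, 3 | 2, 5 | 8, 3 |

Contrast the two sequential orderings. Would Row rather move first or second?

If Row leads: Player 2's best replies are A→X, B→X, C→Z, D→Y, E→Y; Row's induced payoffs -6, -6, -2, -3, 2; outcome (E, Y), payoffs (2, 5).
If Player 2 leads: Row's best replies are W→B, X→D, Y→E, Z→E; Player 2's induced payoffs 8, -6, 5, 3; outcome (B, W), payoffs (3, 8).
Row gets 2 moving first and 3 moving second, so Row prefers to move second.

second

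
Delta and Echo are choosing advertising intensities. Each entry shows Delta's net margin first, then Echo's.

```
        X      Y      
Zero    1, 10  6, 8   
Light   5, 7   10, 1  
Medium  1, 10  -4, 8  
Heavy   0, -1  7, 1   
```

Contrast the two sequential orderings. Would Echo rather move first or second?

If Delta leads: Echo's best replies are Zero→X, Light→X, Medium→X, Heavy→Y; Delta's induced payoffs 1, 5, 1, 7; outcome (Heavy, Y), payoffs (7, 1).
If Echo leads: Delta's best replies are X→Light, Y→Light; Echo's induced payoffs 7, 1; outcome (Light, X), payoffs (5, 7).
Echo gets 7 moving first and 1 moving second, so Echo prefers to move first.

first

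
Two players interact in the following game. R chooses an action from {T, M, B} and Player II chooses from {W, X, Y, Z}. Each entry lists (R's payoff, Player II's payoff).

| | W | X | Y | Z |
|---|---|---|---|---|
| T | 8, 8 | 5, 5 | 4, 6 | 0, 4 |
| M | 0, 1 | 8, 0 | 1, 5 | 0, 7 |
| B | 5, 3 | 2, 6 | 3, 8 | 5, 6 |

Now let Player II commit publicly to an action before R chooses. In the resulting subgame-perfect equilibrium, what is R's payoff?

8

Work backward from R's decision.
- W: R compares 8, 0, 5 and picks T; Player II would get 8.
- X: R compares 5, 8, 2 and picks M; Player II would get 0.
- Y: R compares 4, 1, 3 and picks T; Player II would get 6.
- Z: R compares 0, 0, 5 and picks B; Player II would get 6.
Maximizing over 8, 0, 6, 6, Player II chooses W. Subgame-perfect outcome: (T, W) with payoffs (8, 8).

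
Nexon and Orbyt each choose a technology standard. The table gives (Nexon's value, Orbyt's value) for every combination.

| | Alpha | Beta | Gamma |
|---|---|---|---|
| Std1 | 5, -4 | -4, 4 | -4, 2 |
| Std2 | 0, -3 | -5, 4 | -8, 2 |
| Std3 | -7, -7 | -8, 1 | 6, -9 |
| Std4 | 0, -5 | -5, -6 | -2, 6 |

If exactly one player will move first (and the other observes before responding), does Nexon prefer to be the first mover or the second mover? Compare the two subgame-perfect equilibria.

first

If Nexon leads: Orbyt's best replies are Std1→Beta, Std2→Beta, Std3→Beta, Std4→Gamma; Nexon's induced payoffs -4, -5, -8, -2; outcome (Std4, Gamma), payoffs (-2, 6).
If Orbyt leads: Nexon's best replies are Alpha→Std1, Beta→Std1, Gamma→Std3; Orbyt's induced payoffs -4, 4, -9; outcome (Std1, Beta), payoffs (-4, 4).
Nexon gets -2 moving first and -4 moving second, so Nexon prefers to move first.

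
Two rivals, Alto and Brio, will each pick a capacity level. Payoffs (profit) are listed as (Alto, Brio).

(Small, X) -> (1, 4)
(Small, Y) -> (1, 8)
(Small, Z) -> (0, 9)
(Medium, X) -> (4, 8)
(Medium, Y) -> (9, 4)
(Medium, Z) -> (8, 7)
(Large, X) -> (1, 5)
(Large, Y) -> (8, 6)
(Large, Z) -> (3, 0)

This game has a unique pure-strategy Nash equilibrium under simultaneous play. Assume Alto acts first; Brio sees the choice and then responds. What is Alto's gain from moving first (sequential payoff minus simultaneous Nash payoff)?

4

Backward induction with Alto moving first.
- Small: Brio compares 4, 8, 9 and picks Z; Alto would get 0.
- Medium: Brio compares 8, 4, 7 and picks X; Alto would get 4.
- Large: Brio compares 5, 6, 0 and picks Y; Alto would get 8.
Alto's induced payoffs are 0, 4, 8, so Alto commits to Large. Subgame-perfect outcome: (Large, Y) with payoffs (8, 6).
Now find the simultaneous Nash equilibrium.
Alto's best replies: X→Medium; Y→Medium; Z→Medium.
Brio's best replies: Small→Z; Medium→X; Large→Y.
Only (Medium, X) has each player best-responding; Nash payoffs (4, 8).
Alto's commitment gain: 8 − 4 = 4.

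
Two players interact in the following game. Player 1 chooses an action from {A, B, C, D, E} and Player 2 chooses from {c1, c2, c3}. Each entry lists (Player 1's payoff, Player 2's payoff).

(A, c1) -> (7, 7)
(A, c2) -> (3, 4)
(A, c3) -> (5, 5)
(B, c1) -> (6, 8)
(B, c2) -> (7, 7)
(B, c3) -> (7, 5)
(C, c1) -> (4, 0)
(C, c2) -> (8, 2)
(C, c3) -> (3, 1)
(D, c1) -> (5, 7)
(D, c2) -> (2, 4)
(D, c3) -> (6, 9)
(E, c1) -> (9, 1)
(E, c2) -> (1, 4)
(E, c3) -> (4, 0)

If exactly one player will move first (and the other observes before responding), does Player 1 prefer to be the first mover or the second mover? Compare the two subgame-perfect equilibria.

If Player 1 leads: Player 2's best replies are A→c1, B→c1, C→c2, D→c3, E→c2; Player 1's induced payoffs 7, 6, 8, 6, 1; outcome (C, c2), payoffs (8, 2).
If Player 2 leads: Player 1's best replies are c1→E, c2→C, c3→B; Player 2's induced payoffs 1, 2, 5; outcome (B, c3), payoffs (7, 5).
Player 1 gets 8 moving first and 7 moving second, so Player 1 prefers to move first.

first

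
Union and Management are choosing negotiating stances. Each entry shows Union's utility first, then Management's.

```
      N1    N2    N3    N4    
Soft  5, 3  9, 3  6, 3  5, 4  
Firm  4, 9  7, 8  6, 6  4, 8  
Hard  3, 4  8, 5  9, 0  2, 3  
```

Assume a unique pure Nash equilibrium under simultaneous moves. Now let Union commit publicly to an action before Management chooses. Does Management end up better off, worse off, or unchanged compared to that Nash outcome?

Work backward from Management's decision.
- Soft → Management plays N4 (best of 3, 3, 3, 4); Union gets 5.
- Firm → Management plays N1 (best of 9, 8, 6, 8); Union gets 4.
- Hard → Management plays N2 (best of 4, 5, 0, 3); Union gets 8.
Maximizing over 5, 4, 8, Union chooses Hard. Subgame-perfect outcome: (Hard, N2) with payoffs (8, 5).
For the simultaneous game, intersect best replies.
Union's best replies: N1→Soft; N2→Soft; N3→Hard; N4→Soft.
Management's best replies: Soft→N4; Firm→N1; Hard→N2.
The unique mutual best reply is (Soft, N4), giving (5, 4).
Management earns 5 sequentially versus 4 at the Nash outcome: better off.

better off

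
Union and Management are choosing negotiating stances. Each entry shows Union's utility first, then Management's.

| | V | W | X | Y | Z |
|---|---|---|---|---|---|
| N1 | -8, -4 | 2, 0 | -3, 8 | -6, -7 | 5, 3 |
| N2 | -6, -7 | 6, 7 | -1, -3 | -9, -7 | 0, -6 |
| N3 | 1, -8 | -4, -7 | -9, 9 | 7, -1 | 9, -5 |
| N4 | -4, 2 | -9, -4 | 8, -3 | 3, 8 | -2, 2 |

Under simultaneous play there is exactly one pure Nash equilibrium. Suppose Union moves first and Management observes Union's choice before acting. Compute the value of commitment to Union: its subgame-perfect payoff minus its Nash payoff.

0

Solve by backward induction (Union leads).
- N1: BR = X, leader payoff -3.
- N2: BR = W, leader payoff 6.
- N3: BR = X, leader payoff -9.
- N4: BR = Y, leader payoff 3.
Union's induced payoffs are -3, 6, -9, 3, so Union commits to N2. Subgame-perfect outcome: (N2, W) with payoffs (6, 7).
Under simultaneous play:
Union's best replies: V→N3; W→N2; X→N4; Y→N3; Z→N3.
Management's best replies: N1→X; N2→W; N3→X; N4→Y.
Only (N2, W) has each player best-responding; Nash payoffs (6, 7).
Union's commitment gain: 6 − 6 = 0.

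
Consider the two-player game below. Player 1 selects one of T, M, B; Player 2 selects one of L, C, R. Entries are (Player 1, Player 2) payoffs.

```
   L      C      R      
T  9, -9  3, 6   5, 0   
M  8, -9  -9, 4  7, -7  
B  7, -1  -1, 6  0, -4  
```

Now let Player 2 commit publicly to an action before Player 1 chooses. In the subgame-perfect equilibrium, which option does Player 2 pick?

Backward induction with Player 2 moving first.
- L: BR = T, leader payoff -9.
- C: BR = T, leader payoff 6.
- R: BR = M, leader payoff -7.
Maximizing over -9, 6, -7, Player 2 chooses C. Subgame-perfect outcome: (T, C) with payoffs (3, 6).

C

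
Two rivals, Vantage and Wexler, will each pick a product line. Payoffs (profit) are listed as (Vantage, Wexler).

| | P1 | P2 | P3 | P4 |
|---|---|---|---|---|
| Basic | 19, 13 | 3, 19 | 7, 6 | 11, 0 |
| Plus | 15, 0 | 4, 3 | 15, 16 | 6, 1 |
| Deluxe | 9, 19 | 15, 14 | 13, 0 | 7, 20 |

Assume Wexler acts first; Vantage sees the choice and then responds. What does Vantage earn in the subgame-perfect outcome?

15

Work backward from Vantage's decision.
- P1: BR = Basic, leader payoff 13.
- P2: BR = Deluxe, leader payoff 14.
- P3: BR = Plus, leader payoff 16.
- P4: BR = Basic, leader payoff 0.
Among 13, 14, 16, 0, the best is 16 at P3. Subgame-perfect outcome: (Plus, P3) with payoffs (15, 16).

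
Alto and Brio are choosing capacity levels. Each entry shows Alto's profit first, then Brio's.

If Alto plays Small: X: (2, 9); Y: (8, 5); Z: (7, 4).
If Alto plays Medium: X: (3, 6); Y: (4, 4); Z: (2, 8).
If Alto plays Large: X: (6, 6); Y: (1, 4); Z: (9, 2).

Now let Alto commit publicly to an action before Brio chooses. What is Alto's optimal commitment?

Work backward from Brio's decision.
- Small: BR = X, leader payoff 2.
- Medium: BR = Z, leader payoff 2.
- Large: BR = X, leader payoff 6.
Maximizing over 2, 2, 6, Alto chooses Large. Subgame-perfect outcome: (Large, X) with payoffs (6, 6).

Large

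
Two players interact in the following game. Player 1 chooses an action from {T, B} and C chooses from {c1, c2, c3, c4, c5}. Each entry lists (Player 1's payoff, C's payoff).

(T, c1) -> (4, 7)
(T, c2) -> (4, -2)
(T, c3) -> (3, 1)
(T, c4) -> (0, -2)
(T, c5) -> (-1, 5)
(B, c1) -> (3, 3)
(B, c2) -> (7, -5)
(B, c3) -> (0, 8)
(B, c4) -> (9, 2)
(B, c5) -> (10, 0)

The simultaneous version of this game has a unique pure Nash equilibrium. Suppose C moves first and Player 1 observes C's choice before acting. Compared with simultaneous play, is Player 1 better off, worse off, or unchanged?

Work backward from Player 1's decision.
- c1: Player 1 compares 4, 3 and picks T; C would get 7.
- c2: Player 1 compares 4, 7 and picks B; C would get -5.
- c3: Player 1 compares 3, 0 and picks T; C would get 1.
- c4: Player 1 compares 0, 9 and picks B; C would get 2.
- c5: Player 1 compares -1, 10 and picks B; C would get 0.
C's induced payoffs are 7, -5, 1, 2, 0, so C commits to c1. Subgame-perfect outcome: (T, c1) with payoffs (4, 7).
Now find the simultaneous Nash equilibrium.
Player 1's best replies: c1→T; c2→B; c3→T; c4→B; c5→B.
C's best replies: T→c1; B→c3.
Only (T, c1) has each player best-responding; Nash payoffs (4, 7).
Player 1 earns 4 sequentially versus 4 at the Nash outcome: unchanged.

unchanged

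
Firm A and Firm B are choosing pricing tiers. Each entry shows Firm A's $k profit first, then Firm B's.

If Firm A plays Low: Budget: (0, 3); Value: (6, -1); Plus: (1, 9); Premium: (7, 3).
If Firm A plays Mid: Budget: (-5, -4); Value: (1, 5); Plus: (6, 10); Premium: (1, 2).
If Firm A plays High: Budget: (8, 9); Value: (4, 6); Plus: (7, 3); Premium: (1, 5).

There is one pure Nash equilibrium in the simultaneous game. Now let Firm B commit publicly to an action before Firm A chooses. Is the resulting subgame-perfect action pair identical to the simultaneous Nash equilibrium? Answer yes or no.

Work backward from Firm A's decision.
- Budget: Firm A compares 0, -5, 8 and picks High; Firm B would get 9.
- Value: Firm A compares 6, 1, 4 and picks Low; Firm B would get -1.
- Plus: Firm A compares 1, 6, 7 and picks High; Firm B would get 3.
- Premium: Firm A compares 7, 1, 1 and picks Low; Firm B would get 3.
Firm B's induced payoffs are 9, -1, 3, 3, so Firm B commits to Budget. Subgame-perfect outcome: (High, Budget) with payoffs (8, 9).
Under simultaneous play:
Firm A's best replies: Budget→High; Value→Low; Plus→High; Premium→Low.
Firm B's best replies: Low→Plus; Mid→Plus; High→Budget.
The unique mutual best reply is (High, Budget), giving (8, 9).
Sequential outcome (High, Budget) coincides with the Nash profile (High, Budget).

yes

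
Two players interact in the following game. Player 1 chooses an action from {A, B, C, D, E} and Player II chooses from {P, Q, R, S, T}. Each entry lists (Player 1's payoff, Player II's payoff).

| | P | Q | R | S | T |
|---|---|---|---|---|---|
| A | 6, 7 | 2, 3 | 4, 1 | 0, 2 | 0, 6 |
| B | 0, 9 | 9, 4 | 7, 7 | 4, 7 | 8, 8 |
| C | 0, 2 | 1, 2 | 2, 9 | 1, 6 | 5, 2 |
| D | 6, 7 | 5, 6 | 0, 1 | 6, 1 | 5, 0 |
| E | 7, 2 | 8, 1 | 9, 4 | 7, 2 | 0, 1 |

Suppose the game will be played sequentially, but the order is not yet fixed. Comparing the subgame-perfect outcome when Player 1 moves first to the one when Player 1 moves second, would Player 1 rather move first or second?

If Player 1 leads: Player II's best replies are A→P, B→P, C→R, D→P, E→R; Player 1's induced payoffs 6, 0, 2, 6, 9; outcome (E, R), payoffs (9, 4).
If Player II leads: Player 1's best replies are P→E, Q→B, R→E, S→E, T→B; Player II's induced payoffs 2, 4, 4, 2, 8; outcome (B, T), payoffs (8, 8).
Player 1 gets 9 moving first and 8 moving second, so Player 1 prefers to move first.

first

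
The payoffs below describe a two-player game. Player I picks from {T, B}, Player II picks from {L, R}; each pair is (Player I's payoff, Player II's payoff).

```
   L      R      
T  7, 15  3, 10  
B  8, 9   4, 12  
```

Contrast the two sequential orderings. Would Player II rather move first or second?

If Player I leads: Player II's best replies are T→L, B→R; Player I's induced payoffs 7, 4; outcome (T, L), payoffs (7, 15).
If Player II leads: Player I's best replies are L→B, R→B; Player II's induced payoffs 9, 12; outcome (B, R), payoffs (4, 12).
Player II gets 12 moving first and 15 moving second, so Player II prefers to move second.

second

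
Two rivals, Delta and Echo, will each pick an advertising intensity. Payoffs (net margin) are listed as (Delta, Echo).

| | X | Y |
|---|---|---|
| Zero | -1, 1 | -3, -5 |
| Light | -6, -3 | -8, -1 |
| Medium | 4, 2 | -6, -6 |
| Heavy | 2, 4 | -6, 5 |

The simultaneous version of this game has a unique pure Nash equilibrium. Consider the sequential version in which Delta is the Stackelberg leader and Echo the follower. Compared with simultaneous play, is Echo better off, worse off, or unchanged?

Echo best-responds to each possible Delta move:
- Zero: Echo compares 1, -5 and picks X; Delta would get -1.
- Light: Echo compares -3, -1 and picks Y; Delta would get -8.
- Medium: Echo compares 2, -6 and picks X; Delta would get 4.
- Heavy: Echo compares 4, 5 and picks Y; Delta would get -6.
Maximizing over -1, -8, 4, -6, Delta chooses Medium. Subgame-perfect outcome: (Medium, X) with payoffs (4, 2).
For the simultaneous game, intersect best replies.
Delta's best replies: X→Medium; Y→Zero.
Echo's best replies: Zero→X; Light→Y; Medium→X; Heavy→Y.
The unique mutual best reply is (Medium, X), giving (4, 2).
Echo earns 2 sequentially versus 2 at the Nash outcome: unchanged.

unchanged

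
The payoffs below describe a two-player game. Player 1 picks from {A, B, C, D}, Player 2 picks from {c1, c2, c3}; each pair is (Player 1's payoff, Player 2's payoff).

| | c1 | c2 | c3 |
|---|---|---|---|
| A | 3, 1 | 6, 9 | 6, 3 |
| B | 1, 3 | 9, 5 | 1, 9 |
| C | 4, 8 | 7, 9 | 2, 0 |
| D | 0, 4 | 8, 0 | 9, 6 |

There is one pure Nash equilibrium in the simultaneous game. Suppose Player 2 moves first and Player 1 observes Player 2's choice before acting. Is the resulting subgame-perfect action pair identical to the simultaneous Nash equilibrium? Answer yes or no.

Solve by backward induction (Player 2 leads).
- c1 → Player 1 plays C (best of 3, 1, 4, 0); Player 2 gets 8.
- c2 → Player 1 plays B (best of 6, 9, 7, 8); Player 2 gets 5.
- c3 → Player 1 plays D (best of 6, 1, 2, 9); Player 2 gets 6.
Player 2's induced payoffs are 8, 5, 6, so Player 2 commits to c1. Subgame-perfect outcome: (C, c1) with payoffs (4, 8).
For the simultaneous game, intersect best replies.
Player 1's best replies: c1→C; c2→B; c3→D.
Player 2's best replies: A→c2; B→c3; C→c2; D→c3.
The unique mutual best reply is (D, c3), giving (9, 6).
Sequential outcome (C, c1) differs from the Nash profile (D, c3).

no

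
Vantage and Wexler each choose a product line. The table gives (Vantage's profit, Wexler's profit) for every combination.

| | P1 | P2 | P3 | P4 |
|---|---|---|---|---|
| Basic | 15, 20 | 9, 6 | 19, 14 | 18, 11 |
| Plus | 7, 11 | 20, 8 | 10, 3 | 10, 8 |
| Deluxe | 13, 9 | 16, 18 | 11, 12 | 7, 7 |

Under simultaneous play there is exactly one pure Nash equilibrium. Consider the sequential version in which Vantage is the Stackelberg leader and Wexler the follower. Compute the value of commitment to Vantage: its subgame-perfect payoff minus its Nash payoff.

Wexler best-responds to each possible Vantage move:
- Basic: Wexler compares 20, 6, 14, 11 and picks P1; Vantage would get 15.
- Plus: Wexler compares 11, 8, 3, 8 and picks P1; Vantage would get 7.
- Deluxe: Wexler compares 9, 18, 12, 7 and picks P2; Vantage would get 16.
Vantage's induced payoffs are 15, 7, 16, so Vantage commits to Deluxe. Subgame-perfect outcome: (Deluxe, P2) with payoffs (16, 18).
Now find the simultaneous Nash equilibrium.
Vantage's best replies: P1→Basic; P2→Plus; P3→Basic; P4→Basic.
Wexler's best replies: Basic→P1; Plus→P1; Deluxe→P2.
Only (Basic, P1) has each player best-responding; Nash payoffs (15, 20).
Vantage's commitment gain: 16 − 15 = 1.

1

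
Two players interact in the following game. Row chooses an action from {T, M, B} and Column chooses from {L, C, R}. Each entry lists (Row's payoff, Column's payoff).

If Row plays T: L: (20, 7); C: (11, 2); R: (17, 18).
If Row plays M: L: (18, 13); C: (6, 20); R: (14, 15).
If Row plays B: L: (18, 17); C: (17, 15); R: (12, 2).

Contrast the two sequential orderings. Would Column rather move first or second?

first

If Row leads: Column's best replies are T→R, M→C, B→L; Row's induced payoffs 17, 6, 18; outcome (B, L), payoffs (18, 17).
If Column leads: Row's best replies are L→T, C→B, R→T; Column's induced payoffs 7, 15, 18; outcome (T, R), payoffs (17, 18).
Column gets 18 moving first and 17 moving second, so Column prefers to move first.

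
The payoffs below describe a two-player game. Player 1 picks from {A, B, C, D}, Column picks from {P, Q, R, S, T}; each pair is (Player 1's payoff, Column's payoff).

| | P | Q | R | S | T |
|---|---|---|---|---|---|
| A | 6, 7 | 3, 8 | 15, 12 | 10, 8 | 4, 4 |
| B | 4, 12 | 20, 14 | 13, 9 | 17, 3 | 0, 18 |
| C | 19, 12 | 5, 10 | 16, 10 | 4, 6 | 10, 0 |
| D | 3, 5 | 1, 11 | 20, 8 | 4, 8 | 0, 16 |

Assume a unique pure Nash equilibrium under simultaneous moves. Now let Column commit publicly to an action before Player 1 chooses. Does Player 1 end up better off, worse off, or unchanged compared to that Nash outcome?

Work backward from Player 1's decision.
- P → Player 1 plays C (best of 6, 4, 19, 3); Column gets 12.
- Q → Player 1 plays B (best of 3, 20, 5, 1); Column gets 14.
- R → Player 1 plays D (best of 15, 13, 16, 20); Column gets 8.
- S → Player 1 plays B (best of 10, 17, 4, 4); Column gets 3.
- T → Player 1 plays C (best of 4, 0, 10, 0); Column gets 0.
Among 12, 14, 8, 3, 0, the best is 14 at Q. Subgame-perfect outcome: (B, Q) with payoffs (20, 14).
Now find the simultaneous Nash equilibrium.
Player 1's best replies: P→C; Q→B; R→D; S→B; T→C.
Column's best replies: A→R; B→T; C→P; D→T.
The unique mutual best reply is (C, P), giving (19, 12).
Player 1 earns 20 sequentially versus 19 at the Nash outcome: better off.

better off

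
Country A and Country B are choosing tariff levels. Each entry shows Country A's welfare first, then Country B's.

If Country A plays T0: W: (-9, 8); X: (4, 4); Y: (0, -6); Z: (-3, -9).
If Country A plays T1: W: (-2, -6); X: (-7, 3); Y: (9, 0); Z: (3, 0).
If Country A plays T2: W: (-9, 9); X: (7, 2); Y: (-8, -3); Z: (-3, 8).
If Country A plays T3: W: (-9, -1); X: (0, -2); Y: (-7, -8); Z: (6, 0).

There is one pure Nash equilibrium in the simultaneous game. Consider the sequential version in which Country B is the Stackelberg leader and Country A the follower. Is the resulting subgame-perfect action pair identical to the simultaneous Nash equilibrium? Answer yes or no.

no

Backward induction with Country B moving first.
- W: Country A compares -9, -2, -9, -9 and picks T1; Country B would get -6.
- X: Country A compares 4, -7, 7, 0 and picks T2; Country B would get 2.
- Y: Country A compares 0, 9, -8, -7 and picks T1; Country B would get 0.
- Z: Country A compares -3, 3, -3, 6 and picks T3; Country B would get 0.
Country B's induced payoffs are -6, 2, 0, 0, so Country B commits to X. Subgame-perfect outcome: (T2, X) with payoffs (7, 2).
For the simultaneous game, intersect best replies.
Country A's best replies: W→T1; X→T2; Y→T1; Z→T3.
Country B's best replies: T0→W; T1→X; T2→W; T3→Z.
Only (T3, Z) has each player best-responding; Nash payoffs (6, 0).
Sequential outcome (T2, X) differs from the Nash profile (T3, Z).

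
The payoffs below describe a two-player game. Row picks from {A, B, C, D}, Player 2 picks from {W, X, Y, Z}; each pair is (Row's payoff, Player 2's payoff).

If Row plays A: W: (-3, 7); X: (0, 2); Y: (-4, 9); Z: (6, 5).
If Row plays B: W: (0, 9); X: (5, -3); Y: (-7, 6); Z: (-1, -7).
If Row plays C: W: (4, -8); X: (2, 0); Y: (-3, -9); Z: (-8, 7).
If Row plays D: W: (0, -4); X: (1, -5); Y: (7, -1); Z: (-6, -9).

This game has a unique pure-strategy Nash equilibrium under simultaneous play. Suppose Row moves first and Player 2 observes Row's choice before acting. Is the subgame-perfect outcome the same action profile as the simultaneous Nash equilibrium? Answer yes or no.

Solve by backward induction (Row leads).
- A: Player 2 compares 7, 2, 9, 5 and picks Y; Row would get -4.
- B: Player 2 compares 9, -3, 6, -7 and picks W; Row would get 0.
- C: Player 2 compares -8, 0, -9, 7 and picks Z; Row would get -8.
- D: Player 2 compares -4, -5, -1, -9 and picks Y; Row would get 7.
Among -4, 0, -8, 7, the best is 7 at D. Subgame-perfect outcome: (D, Y) with payoffs (7, -1).
For the simultaneous game, intersect best replies.
Row's best replies: W→C; X→B; Y→D; Z→A.
Player 2's best replies: A→Y; B→W; C→Z; D→Y.
Only (D, Y) has each player best-responding; Nash payoffs (7, -1).
Sequential outcome (D, Y) coincides with the Nash profile (D, Y).

yes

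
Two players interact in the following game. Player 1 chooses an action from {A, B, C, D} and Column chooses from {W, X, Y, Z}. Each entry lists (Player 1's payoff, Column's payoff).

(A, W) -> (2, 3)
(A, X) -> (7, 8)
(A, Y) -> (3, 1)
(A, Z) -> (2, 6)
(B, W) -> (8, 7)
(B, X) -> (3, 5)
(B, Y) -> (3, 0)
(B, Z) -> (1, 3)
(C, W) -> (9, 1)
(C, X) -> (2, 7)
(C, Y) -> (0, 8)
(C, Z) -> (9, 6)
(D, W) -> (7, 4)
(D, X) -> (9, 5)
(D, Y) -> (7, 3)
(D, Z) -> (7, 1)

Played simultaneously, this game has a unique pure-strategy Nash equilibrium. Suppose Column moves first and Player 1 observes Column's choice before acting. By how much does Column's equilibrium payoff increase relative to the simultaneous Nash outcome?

1

Player 1 best-responds to each possible Column move:
- W: Player 1 compares 2, 8, 9, 7 and picks C; Column would get 1.
- X: Player 1 compares 7, 3, 2, 9 and picks D; Column would get 5.
- Y: Player 1 compares 3, 3, 0, 7 and picks D; Column would get 3.
- Z: Player 1 compares 2, 1, 9, 7 and picks C; Column would get 6.
Maximizing over 1, 5, 3, 6, Column chooses Z. Subgame-perfect outcome: (C, Z) with payoffs (9, 6).
For the simultaneous game, intersect best replies.
Player 1's best replies: W→C; X→D; Y→D; Z→C.
Column's best replies: A→X; B→W; C→Y; D→X.
Only (D, X) has each player best-responding; Nash payoffs (9, 5).
Column's commitment gain: 6 − 5 = 1.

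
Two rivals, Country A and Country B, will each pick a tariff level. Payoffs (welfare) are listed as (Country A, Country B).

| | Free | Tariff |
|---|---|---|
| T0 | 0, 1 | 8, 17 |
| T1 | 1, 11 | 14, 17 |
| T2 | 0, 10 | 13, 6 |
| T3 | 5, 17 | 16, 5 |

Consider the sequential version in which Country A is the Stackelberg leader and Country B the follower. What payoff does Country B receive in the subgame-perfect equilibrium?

Work backward from Country B's decision.
- T0: BR = Tariff, leader payoff 8.
- T1: BR = Tariff, leader payoff 14.
- T2: BR = Free, leader payoff 0.
- T3: BR = Free, leader payoff 5.
Country A's induced payoffs are 8, 14, 0, 5, so Country A commits to T1. Subgame-perfect outcome: (T1, Tariff) with payoffs (14, 17).

17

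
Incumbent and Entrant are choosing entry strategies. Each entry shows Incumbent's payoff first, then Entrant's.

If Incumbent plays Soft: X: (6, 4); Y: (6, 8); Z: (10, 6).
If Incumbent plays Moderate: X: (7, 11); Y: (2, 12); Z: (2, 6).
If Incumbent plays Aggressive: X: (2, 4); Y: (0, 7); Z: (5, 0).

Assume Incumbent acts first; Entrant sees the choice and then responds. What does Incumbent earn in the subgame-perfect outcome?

6

Work backward from Entrant's decision.
- Soft → Entrant plays Y (best of 4, 8, 6); Incumbent gets 6.
- Moderate → Entrant plays Y (best of 11, 12, 6); Incumbent gets 2.
- Aggressive → Entrant plays Y (best of 4, 7, 0); Incumbent gets 0.
Among 6, 2, 0, the best is 6 at Soft. Subgame-perfect outcome: (Soft, Y) with payoffs (6, 8).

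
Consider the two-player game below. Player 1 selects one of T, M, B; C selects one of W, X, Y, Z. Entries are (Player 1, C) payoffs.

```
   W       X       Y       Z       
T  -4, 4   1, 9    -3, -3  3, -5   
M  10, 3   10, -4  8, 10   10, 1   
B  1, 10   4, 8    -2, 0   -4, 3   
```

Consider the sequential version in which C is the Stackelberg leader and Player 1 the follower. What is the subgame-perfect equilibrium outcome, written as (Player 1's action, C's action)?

Player 1 best-responds to each possible C move:
- W → Player 1 plays M (best of -4, 10, 1); C gets 3.
- X → Player 1 plays M (best of 1, 10, 4); C gets -4.
- Y → Player 1 plays M (best of -3, 8, -2); C gets 10.
- Z → Player 1 plays M (best of 3, 10, -4); C gets 1.
C's induced payoffs are 3, -4, 10, 1, so C commits to Y. Subgame-perfect outcome: (M, Y) with payoffs (8, 10).

(M, Y)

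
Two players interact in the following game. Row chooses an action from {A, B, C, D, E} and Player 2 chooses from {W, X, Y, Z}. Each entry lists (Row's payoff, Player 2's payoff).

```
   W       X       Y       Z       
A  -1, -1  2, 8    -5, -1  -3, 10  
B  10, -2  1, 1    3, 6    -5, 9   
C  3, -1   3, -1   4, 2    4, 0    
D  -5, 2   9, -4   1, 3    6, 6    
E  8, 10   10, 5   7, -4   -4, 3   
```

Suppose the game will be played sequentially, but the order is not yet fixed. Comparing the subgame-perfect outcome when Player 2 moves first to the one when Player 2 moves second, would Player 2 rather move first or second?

second

If Row leads: Player 2's best replies are A→Z, B→Z, C→Y, D→Z, E→W; Row's induced payoffs -3, -5, 4, 6, 8; outcome (E, W), payoffs (8, 10).
If Player 2 leads: Row's best replies are W→B, X→E, Y→E, Z→D; Player 2's induced payoffs -2, 5, -4, 6; outcome (D, Z), payoffs (6, 6).
Player 2 gets 6 moving first and 10 moving second, so Player 2 prefers to move second.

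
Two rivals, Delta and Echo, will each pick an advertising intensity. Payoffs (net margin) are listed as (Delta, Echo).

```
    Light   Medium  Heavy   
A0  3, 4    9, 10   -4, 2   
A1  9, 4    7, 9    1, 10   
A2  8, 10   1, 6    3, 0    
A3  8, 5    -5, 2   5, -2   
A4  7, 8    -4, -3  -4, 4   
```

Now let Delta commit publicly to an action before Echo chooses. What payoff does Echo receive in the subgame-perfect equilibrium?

10

Solve by backward induction (Delta leads).
- A0 → Echo plays Medium (best of 4, 10, 2); Delta gets 9.
- A1 → Echo plays Heavy (best of 4, 9, 10); Delta gets 1.
- A2 → Echo plays Light (best of 10, 6, 0); Delta gets 8.
- A3 → Echo plays Light (best of 5, 2, -2); Delta gets 8.
- A4 → Echo plays Light (best of 8, -3, 4); Delta gets 7.
Maximizing over 9, 1, 8, 8, 7, Delta chooses A0. Subgame-perfect outcome: (A0, Medium) with payoffs (9, 10).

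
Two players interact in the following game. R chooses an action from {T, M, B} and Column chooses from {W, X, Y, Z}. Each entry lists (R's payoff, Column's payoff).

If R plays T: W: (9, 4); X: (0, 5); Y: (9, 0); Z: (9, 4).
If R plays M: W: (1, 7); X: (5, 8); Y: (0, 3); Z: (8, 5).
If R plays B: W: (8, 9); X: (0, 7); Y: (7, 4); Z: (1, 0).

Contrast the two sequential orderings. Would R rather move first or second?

first

If R leads: Column's best replies are T→X, M→X, B→W; R's induced payoffs 0, 5, 8; outcome (B, W), payoffs (8, 9).
If Column leads: R's best replies are W→T, X→M, Y→T, Z→T; Column's induced payoffs 4, 8, 0, 4; outcome (M, X), payoffs (5, 8).
R gets 8 moving first and 5 moving second, so R prefers to move first.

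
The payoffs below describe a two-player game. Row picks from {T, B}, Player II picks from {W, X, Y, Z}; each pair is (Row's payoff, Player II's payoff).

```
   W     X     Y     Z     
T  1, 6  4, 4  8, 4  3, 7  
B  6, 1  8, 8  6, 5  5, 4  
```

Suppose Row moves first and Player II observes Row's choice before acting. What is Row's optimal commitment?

Player II best-responds to each possible Row move:
- T: Player II compares 6, 4, 4, 7 and picks Z; Row would get 3.
- B: Player II compares 1, 8, 5, 4 and picks X; Row would get 8.
Row's induced payoffs are 3, 8, so Row commits to B. Subgame-perfect outcome: (B, X) with payoffs (8, 8).

B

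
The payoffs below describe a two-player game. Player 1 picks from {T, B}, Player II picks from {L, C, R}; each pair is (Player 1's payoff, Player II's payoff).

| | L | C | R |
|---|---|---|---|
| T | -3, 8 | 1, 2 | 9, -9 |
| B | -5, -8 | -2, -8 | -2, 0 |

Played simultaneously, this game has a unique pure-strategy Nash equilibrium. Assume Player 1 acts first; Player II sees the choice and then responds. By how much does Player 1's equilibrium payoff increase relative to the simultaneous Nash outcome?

Player II best-responds to each possible Player 1 move:
- T: Player II compares 8, 2, -9 and picks L; Player 1 would get -3.
- B: Player II compares -8, -8, 0 and picks R; Player 1 would get -2.
Among -3, -2, the best is -2 at B. Subgame-perfect outcome: (B, R) with payoffs (-2, 0).
Under simultaneous play:
Player 1's best replies: L→T; C→T; R→T.
Player II's best replies: T→L; B→R.
Only (T, L) has each player best-responding; Nash payoffs (-3, 8).
Player 1's commitment gain: -2 − -3 = 1.

1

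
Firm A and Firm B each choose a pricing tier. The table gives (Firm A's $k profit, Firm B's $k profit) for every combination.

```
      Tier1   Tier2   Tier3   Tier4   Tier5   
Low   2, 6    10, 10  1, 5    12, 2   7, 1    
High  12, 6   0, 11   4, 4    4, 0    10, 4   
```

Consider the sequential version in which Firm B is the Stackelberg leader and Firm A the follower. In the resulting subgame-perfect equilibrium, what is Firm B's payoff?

Firm A best-responds to each possible Firm B move:
- Tier1 → Firm A plays High (best of 2, 12); Firm B gets 6.
- Tier2 → Firm A plays Low (best of 10, 0); Firm B gets 10.
- Tier3 → Firm A plays High (best of 1, 4); Firm B gets 4.
- Tier4 → Firm A plays Low (best of 12, 4); Firm B gets 2.
- Tier5 → Firm A plays High (best of 7, 10); Firm B gets 4.
Firm B's induced payoffs are 6, 10, 4, 2, 4, so Firm B commits to Tier2. Subgame-perfect outcome: (Low, Tier2) with payoffs (10, 10).

10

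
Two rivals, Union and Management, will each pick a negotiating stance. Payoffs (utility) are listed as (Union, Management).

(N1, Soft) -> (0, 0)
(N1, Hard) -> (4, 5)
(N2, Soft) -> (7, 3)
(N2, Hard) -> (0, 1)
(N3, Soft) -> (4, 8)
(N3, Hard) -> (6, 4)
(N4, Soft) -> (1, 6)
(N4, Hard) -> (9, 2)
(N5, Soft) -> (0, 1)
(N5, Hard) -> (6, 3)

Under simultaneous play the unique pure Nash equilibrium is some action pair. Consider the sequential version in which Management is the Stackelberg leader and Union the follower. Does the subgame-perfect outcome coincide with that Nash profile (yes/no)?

yes

Union best-responds to each possible Management move:
- Soft → Union plays N2 (best of 0, 7, 4, 1, 0); Management gets 3.
- Hard → Union plays N4 (best of 4, 0, 6, 9, 6); Management gets 2.
Management's induced payoffs are 3, 2, so Management commits to Soft. Subgame-perfect outcome: (N2, Soft) with payoffs (7, 3).
Now find the simultaneous Nash equilibrium.
Union's best replies: Soft→N2; Hard→N4.
Management's best replies: N1→Hard; N2→Soft; N3→Soft; N4→Soft; N5→Hard.
Only (N2, Soft) has each player best-responding; Nash payoffs (7, 3).
Sequential outcome (N2, Soft) coincides with the Nash profile (N2, Soft).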